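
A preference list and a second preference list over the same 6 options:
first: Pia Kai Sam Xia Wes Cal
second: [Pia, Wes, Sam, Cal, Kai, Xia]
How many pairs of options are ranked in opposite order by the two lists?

Assign each item its position (1..6) in the first ordering, then rewrite the second ordering as that position sequence:
positions: Pia→1, Kai→2, Sam→3, Xia→4, Wes→5, Cal→6
second ordering as positions: [1, 5, 3, 6, 2, 4]
Discordant pairs = inversions in this position sequence.
1: 0
5: 3, 2, 4 → 3
3: 2 → 1
6: 2, 4 → 2
2: 0
4: 0
Total: 0 + 3 + 1 + 2 + 0 + 0 = 6

6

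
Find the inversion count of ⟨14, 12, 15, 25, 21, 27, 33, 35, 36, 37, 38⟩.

Element-by-element contributions:
14 → 12 → 1
12 → none → 0
15 → none → 0
25 → 21 → 1
21 → none → 0
27 → none → 0
33 → none → 0
35 → none → 0
36 → none → 0
37 → none → 0
38 → none → 0
Sum: 1 + 0 + 0 + 1 + 0 + 0 + 0 + 0 + 0 + 0 + 0 = 2

2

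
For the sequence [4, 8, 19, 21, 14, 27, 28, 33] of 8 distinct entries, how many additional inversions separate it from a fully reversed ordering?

26

Maximum inversions for 8 distinct elements is C(8, 2) = 8·7/2 = 28.
Current inversions — for each element, count later smaller elements:
4: 0
8: 0
19: 1
21: 1
14: 0
27: 0
28: 0
33: 0
Current total: 0 + 0 + 1 + 1 + 0 + 0 + 0 + 0 = 2
Shortfall: 28 − 2 = 26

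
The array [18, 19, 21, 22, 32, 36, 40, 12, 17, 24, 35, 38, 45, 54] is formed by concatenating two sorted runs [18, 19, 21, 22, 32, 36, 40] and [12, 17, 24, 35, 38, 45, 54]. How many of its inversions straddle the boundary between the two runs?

20 cross-inversions

Take each right-half value and tally the left-half values above it:
r = 12: 18, 19, 21, 22, 32, 36, 40 → 7
r = 17: 18, 19, 21, 22, 32, 36, 40 → 7
r = 24: 32, 36, 40 → 3
r = 35: 36, 40 → 2
r = 38: 40 → 1
r = 45: none → 0
r = 54: none → 0
Cross-inversions: 7 + 7 + 3 + 2 + 1 + 0 + 0 = 20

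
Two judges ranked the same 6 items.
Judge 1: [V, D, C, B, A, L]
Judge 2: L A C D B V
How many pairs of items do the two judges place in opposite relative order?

There are 13 discordant pairs.

Assign each item its position (1..6) in the first ordering, then rewrite the second ordering as that position sequence:
positions: V→1, D→2, C→3, B→4, A→5, L→6
second ordering as positions: [6, 5, 3, 2, 4, 1]
Discordant pairs = inversions in this position sequence.
6: 5, 3, 2, 4, 1 → 5
5: 3, 2, 4, 1 → 4
3: 2, 1 → 2
2: 1 → 1
4: 1 → 1
1: 0
Total: 5 + 4 + 2 + 1 + 1 + 0 = 13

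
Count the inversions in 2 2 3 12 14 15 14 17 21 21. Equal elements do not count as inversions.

For each element, count later entries that are smaller:
2 → none → 0
2 → none → 0
3 → none → 0
12 → none → 0
14 → none → 0
15 → 14 → 1
14 → none → 0
17 → none → 0
21 → none → 0
21 → none → 0
Sum: 0 + 0 + 0 + 0 + 0 + 1 + 0 + 0 + 0 + 0 = 1

1 inversion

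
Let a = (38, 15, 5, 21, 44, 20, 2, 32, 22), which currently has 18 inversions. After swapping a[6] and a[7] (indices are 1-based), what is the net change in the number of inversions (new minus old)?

Positions 6 and 7 hold 20 and 2; after swapping, the array is [38, 15, 5, 21, 44, 2, 20, 32, 22].
For each element, count later entries that are smaller:
38: 7
15: 2
5: 1
21: 2
44: 4
2: 0
20: 0
32: 1
22: 0
Sum: 7 + 2 + 1 + 2 + 4 + 0 + 0 + 1 + 0 = 17
Change: 17 − 18 = -1

-1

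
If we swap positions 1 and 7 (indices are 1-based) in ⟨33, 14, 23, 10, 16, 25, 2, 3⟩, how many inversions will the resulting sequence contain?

Positions 1 and 7 hold 33 and 2; after swapping, the array is [2, 14, 23, 10, 16, 25, 33, 3].
Sweep left to right; for each value list the smaller values that follow it:
2 → none → 0
14 → 10, 3 → 2
23 → 10, 16, 3 → 3
10 → 3 → 1
16 → 3 → 1
25 → 3 → 1
33 → 3 → 1
3 → none → 0
Sum: 0 + 2 + 3 + 1 + 1 + 1 + 1 + 0 = 9

9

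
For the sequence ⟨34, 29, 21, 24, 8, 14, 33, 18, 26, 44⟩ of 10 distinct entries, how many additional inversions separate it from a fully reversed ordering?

23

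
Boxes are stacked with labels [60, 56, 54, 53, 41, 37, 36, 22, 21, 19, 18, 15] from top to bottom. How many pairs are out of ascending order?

66 inversions

Count, for each position, how many later elements it exceeds:
60 → 56, 54, 53, 41, 37, 36, 22, 21, 19, 18, 15 → 11
56 → 54, 53, 41, 37, 36, 22, 21, 19, 18, 15 → 10
54 → 53, 41, 37, 36, 22, 21, 19, 18, 15 → 9
53 → 41, 37, 36, 22, 21, 19, 18, 15 → 8
41 → 37, 36, 22, 21, 19, 18, 15 → 7
37 → 36, 22, 21, 19, 18, 15 → 6
36 → 22, 21, 19, 18, 15 → 5
22 → 21, 19, 18, 15 → 4
21 → 19, 18, 15 → 3
19 → 18, 15 → 2
18 → 15 → 1
15 → none → 0
Sum: 11 + 10 + 9 + 8 + 7 + 6 + 5 + 4 + 3 + 2 + 1 + 0 = 66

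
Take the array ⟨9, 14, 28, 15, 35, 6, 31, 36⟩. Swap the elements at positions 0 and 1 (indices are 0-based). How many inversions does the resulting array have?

8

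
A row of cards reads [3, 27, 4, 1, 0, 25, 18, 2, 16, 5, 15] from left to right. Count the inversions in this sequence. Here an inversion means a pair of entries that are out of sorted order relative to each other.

Count, for each position, how many later elements it exceeds:
3 → 1, 0, 2 → 3
27 → 4, 1, 0, 25, 18, 2, 16, 5, 15 → 9
4 → 1, 0, 2 → 3
1 → 0 → 1
0 → none → 0
25 → 18, 2, 16, 5, 15 → 5
18 → 2, 16, 5, 15 → 4
2 → none → 0
16 → 5, 15 → 2
5 → none → 0
15 → none → 0
Sum: 3 + 9 + 3 + 1 + 0 + 5 + 4 + 0 + 2 + 0 + 0 = 27

27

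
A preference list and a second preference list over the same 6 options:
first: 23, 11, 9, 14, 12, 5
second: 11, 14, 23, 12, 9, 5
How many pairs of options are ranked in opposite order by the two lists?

Assign each item its position (1..6) in the first ordering, then rewrite the second ordering as that position sequence:
positions: 23→1, 11→2, 9→3, 14→4, 12→5, 5→6
second ordering as positions: [2, 4, 1, 5, 3, 6]
Discordant pairs = inversions in this position sequence.
2: 1 → 1
4: 1, 3 → 2
1: 0
5: 3 → 1
3: 0
6: 0
Total: 1 + 2 + 0 + 1 + 0 + 0 = 4

4 pairs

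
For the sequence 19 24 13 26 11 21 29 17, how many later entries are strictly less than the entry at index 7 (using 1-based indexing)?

The element at index 7 is 29.
Elements after it: 17
Those smaller than 29: 17

1 such element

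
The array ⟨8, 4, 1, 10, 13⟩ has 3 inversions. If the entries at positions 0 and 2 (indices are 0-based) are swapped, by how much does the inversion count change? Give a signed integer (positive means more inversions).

Positions 0 and 2 hold 8 and 1; after swapping, the array is [1, 4, 8, 10, 13].
For each element, count later entries that are smaller:
1 → none → 0
4 → none → 0
8 → none → 0
10 → none → 0
13 → none → 0
Sum: 0 + 0 + 0 + 0 + 0 = 0
Change: 0 − 3 = -3

-3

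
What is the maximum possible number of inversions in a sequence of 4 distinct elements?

The maximum occurs when the array is in strictly decreasing order: every one of the C(4, 2) pairs is inverted.
C(4, 2) = 4·3/2 = 6

There are 6 inversions.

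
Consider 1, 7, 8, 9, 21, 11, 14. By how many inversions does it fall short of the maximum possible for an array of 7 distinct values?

19 inversions short

Maximum inversions for 7 distinct elements is C(7, 2) = 7·6/2 = 21.
Current inversions — for each element, count later smaller elements:
1: 0
7: 0
8: 0
9: 0
21: 2
11: 0
14: 0
Current total: 0 + 0 + 0 + 0 + 2 + 0 + 0 = 2
Shortfall: 21 − 2 = 19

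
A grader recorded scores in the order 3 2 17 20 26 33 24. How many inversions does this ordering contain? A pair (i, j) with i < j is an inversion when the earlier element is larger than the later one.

3 inversions

Sweep left to right; for each value list the smaller values that follow it:
3 → 2 → 1
2 → none → 0
17 → none → 0
20 → none → 0
26 → 24 → 1
33 → 24 → 1
24 → none → 0
Sum: 1 + 0 + 0 + 0 + 1 + 1 + 0 = 3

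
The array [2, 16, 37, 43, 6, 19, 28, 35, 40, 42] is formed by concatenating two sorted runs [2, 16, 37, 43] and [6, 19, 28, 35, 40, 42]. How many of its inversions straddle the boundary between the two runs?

11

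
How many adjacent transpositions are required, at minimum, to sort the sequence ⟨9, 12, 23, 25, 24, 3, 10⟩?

10

The minimum number of adjacent swaps to sort an array equals its inversion count, since every such swap removes exactly one inversion.
Count inversions — for each element, later elements that are smaller:
9: 3 → 1
12: 3, 10 → 2
23: 3, 10 → 2
25: 24, 3, 10 → 3
24: 3, 10 → 2
3: none → 0
10: none → 0
Total inversions: 1 + 2 + 2 + 3 + 2 + 0 + 0 = 10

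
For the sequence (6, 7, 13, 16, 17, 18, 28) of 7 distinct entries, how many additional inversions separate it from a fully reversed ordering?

21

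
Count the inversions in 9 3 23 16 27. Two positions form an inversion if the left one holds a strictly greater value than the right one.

There are 2 inversions.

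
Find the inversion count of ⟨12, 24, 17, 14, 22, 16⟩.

Out-of-order index pairs (0-indexed):
(1,2): 24 > 17
(1,3): 24 > 14
(1,4): 24 > 22
(1,5): 24 > 16
(2,3): 17 > 14
(2,5): 17 > 16
(4,5): 22 > 16
That's 7 pairs.

Inversions: 7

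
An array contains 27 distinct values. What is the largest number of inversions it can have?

Inversions: 351

A reversed (strictly descending) arrangement makes every pair an inversion, giving C(27, 2) inversions.
C(27, 2) = 27·26/2 = 351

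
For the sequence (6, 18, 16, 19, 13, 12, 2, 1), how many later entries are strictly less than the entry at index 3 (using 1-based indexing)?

The element at index 3 is 16.
Elements after it: 19, 13, 12, 2, 1
Those smaller than 16: 13, 12, 2, 1

4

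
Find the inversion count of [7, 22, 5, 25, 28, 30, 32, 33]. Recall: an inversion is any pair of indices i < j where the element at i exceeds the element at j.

2 out-of-order pairs

For each element, count later entries that are smaller:
7: 1
22: 1
5: 0
25: 0
28: 0
30: 0
32: 0
33: 0
Sum: 1 + 1 + 0 + 0 + 0 + 0 + 0 + 0 = 2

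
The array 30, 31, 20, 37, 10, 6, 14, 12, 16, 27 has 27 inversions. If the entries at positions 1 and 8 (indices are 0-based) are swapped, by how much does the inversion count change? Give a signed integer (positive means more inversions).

Positions 1 and 8 hold 31 and 16; after swapping, the array is [30, 16, 20, 37, 10, 6, 14, 12, 31, 27].
Sweep left to right; for each value list the smaller values that follow it:
30 → 16, 20, 10, 6, 14, 12, 27 → 7
16 → 10, 6, 14, 12 → 4
20 → 10, 6, 14, 12 → 4
37 → 10, 6, 14, 12, 31, 27 → 6
10 → 6 → 1
6 → none → 0
14 → 12 → 1
12 → none → 0
31 → 27 → 1
27 → none → 0
Sum: 7 + 4 + 4 + 6 + 1 + 0 + 1 + 0 + 1 + 0 = 24
Change: 24 − 27 = -3

-3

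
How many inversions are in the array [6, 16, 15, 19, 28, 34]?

There is 1 out-of-order pair.

Listing every pair i<j with a[i]>a[j] (using 1-based positions):
(2,3): 16 > 15
That's 1 pair.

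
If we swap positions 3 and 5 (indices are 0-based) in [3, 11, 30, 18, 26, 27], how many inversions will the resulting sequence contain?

6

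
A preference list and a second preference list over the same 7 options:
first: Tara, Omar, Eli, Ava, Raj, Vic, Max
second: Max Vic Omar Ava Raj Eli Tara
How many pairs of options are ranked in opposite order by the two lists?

17 pairs

Assign each item its position (1..7) in the first ordering, then rewrite the second ordering as that position sequence:
positions: Tara→1, Omar→2, Eli→3, Ava→4, Raj→5, Vic→6, Max→7
second ordering as positions: [7, 6, 2, 4, 5, 3, 1]
Discordant pairs = inversions in this position sequence.
7: 6, 2, 4, 5, 3, 1 → 6
6: 2, 4, 5, 3, 1 → 5
2: 1 → 1
4: 3, 1 → 2
5: 3, 1 → 2
3: 1 → 1
1: 0
Total: 6 + 5 + 1 + 2 + 2 + 1 + 0 = 17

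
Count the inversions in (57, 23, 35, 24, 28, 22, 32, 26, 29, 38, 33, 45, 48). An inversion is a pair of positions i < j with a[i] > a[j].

Sweep left to right; for each value list the smaller values that follow it:
57: 12
23: 1
35: 7
24: 1
28: 2
22: 0
32: 2
26: 0
29: 0
38: 1
33: 0
45: 0
48: 0
Sum: 12 + 1 + 7 + 1 + 2 + 0 + 2 + 0 + 0 + 1 + 0 + 0 + 0 = 26

26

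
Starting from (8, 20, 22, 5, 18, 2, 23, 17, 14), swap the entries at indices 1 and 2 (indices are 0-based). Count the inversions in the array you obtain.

20 inversions

Positions 1 and 2 hold 20 and 22; after swapping, the array is [8, 22, 20, 5, 18, 2, 23, 17, 14].
Sweep left to right; for each value list the smaller values that follow it:
8 → 5, 2 → 2
22 → 20, 5, 18, 2, 17, 14 → 6
20 → 5, 18, 2, 17, 14 → 5
5 → 2 → 1
18 → 2, 17, 14 → 3
2 → none → 0
23 → 17, 14 → 2
17 → 14 → 1
14 → none → 0
Sum: 2 + 6 + 5 + 1 + 3 + 0 + 2 + 1 + 0 = 20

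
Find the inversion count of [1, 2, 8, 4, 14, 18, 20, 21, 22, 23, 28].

1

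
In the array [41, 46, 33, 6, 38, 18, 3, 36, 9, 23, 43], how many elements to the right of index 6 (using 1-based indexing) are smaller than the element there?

The element at index 6 is 18.
Elements after it: 3, 36, 9, 23, 43
Those smaller than 18: 3, 9

2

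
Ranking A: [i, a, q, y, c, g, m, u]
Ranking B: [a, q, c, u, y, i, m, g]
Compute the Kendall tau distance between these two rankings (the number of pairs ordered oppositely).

10

Assign each item its position (1..8) in the first ordering, then rewrite the second ordering as that position sequence:
positions: i→1, a→2, q→3, y→4, c→5, g→6, m→7, u→8
second ordering as positions: [2, 3, 5, 8, 4, 1, 7, 6]
Discordant pairs = inversions in this position sequence.
2: 1 → 1
3: 1 → 1
5: 4, 1 → 2
8: 4, 1, 7, 6 → 4
4: 1 → 1
1: 0
7: 6 → 1
6: 0
Total: 1 + 1 + 2 + 4 + 1 + 0 + 1 + 0 = 10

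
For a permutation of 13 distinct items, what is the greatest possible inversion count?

The maximum occurs when the array is in strictly decreasing order: every one of the C(13, 2) pairs is inverted.
C(13, 2) = 13·12/2 = 78

78 inversions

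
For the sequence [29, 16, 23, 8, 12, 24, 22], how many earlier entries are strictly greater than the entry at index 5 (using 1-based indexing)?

The element at index 5 is 12.
Elements before it: 29, 16, 23, 8
Those larger than 12: 29, 16, 23

3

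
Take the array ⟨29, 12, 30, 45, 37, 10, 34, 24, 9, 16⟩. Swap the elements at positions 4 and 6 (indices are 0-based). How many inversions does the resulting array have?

Inversions: 27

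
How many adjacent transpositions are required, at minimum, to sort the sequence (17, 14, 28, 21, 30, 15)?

Minimum adjacent swaps = number of inversions (each swap of adjacent out-of-order elements removes one inversion and no swap can remove more).
Count inversions — for each element, later elements that are smaller:
17: 14, 15 → 2
14: none → 0
28: 21, 15 → 2
21: 15 → 1
30: 15 → 1
15: none → 0
Total inversions: 2 + 0 + 2 + 1 + 1 + 0 = 6

There are 6 swaps.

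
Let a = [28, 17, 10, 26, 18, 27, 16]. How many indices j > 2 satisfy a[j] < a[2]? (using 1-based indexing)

2

The element at index 2 is 17.
Elements after it: 10, 26, 18, 27, 16
Those smaller than 17: 10, 16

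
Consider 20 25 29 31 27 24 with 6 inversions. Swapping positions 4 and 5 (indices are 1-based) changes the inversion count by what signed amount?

-1

Positions 4 and 5 hold 31 and 27; after swapping, the array is [20, 25, 29, 27, 31, 24].
Count, for each position, how many later elements it exceeds:
20 → none → 0
25 → 24 → 1
29 → 27, 24 → 2
27 → 24 → 1
31 → 24 → 1
24 → none → 0
Sum: 0 + 1 + 2 + 1 + 1 + 0 = 5
Change: 5 − 6 = -1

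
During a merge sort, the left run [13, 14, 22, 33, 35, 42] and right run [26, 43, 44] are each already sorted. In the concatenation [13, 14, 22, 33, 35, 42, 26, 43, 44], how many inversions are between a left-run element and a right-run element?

There are 3 split inversions.

For each element r of the right run, count left-run elements greater than r:
r = 26: 33, 35, 42 → 3
r = 43: none → 0
r = 44: none → 0
Cross-inversions: 3 + 0 + 0 = 3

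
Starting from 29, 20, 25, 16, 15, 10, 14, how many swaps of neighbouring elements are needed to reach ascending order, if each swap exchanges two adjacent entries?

19 adjacent swaps

Minimum adjacent swaps = number of inversions (each swap of adjacent out-of-order elements removes one inversion and no swap can remove more).
Count inversions — for each element, later elements that are smaller:
29: 20, 25, 16, 15, 10, 14 → 6
20: 16, 15, 10, 14 → 4
25: 16, 15, 10, 14 → 4
16: 15, 10, 14 → 3
15: 10, 14 → 2
10: none → 0
14: none → 0
Total inversions: 6 + 4 + 4 + 3 + 2 + 0 + 0 = 19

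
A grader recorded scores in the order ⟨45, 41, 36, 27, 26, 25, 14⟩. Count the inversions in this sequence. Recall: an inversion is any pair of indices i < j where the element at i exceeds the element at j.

21

Count, for each position, how many later elements it exceeds:
45: 6
41: 5
36: 4
27: 3
26: 2
25: 1
14: 0
Sum: 6 + 5 + 4 + 3 + 2 + 1 + 0 = 21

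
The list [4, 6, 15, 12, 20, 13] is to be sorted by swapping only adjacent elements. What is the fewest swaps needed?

Each adjacent swap fixes exactly one inversion, so the minimum swap count equals the number of inversions.
Count inversions — for each element, later elements that are smaller:
4: none → 0
6: none → 0
15: 12, 13 → 2
12: none → 0
20: 13 → 1
13: none → 0
Total inversions: 0 + 0 + 2 + 0 + 1 + 0 = 3

3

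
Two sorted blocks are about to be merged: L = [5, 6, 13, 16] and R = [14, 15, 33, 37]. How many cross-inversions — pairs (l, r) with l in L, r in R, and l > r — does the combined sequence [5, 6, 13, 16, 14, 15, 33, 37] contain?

2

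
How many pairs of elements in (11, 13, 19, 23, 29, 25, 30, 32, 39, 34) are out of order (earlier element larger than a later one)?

For each element, count later entries that are smaller:
11: 0
13: 0
19: 0
23: 0
29: 1
25: 0
30: 0
32: 0
39: 1
34: 0
Sum: 0 + 0 + 0 + 0 + 1 + 0 + 0 + 0 + 1 + 0 = 2

Inversions: 2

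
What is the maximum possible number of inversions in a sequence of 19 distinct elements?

A reversed (strictly descending) arrangement makes every pair an inversion, giving C(19, 2) inversions.
C(19, 2) = 19·18/2 = 171

171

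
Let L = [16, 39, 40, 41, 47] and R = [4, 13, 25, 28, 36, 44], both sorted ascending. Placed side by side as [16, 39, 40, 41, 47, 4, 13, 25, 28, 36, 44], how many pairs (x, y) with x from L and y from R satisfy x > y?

Cross-inversions: 23

Take each right-half value and tally the left-half values above it:
r = 4: 16, 39, 40, 41, 47 → 5
r = 13: 16, 39, 40, 41, 47 → 5
r = 25: 39, 40, 41, 47 → 4
r = 28: 39, 40, 41, 47 → 4
r = 36: 39, 40, 41, 47 → 4
r = 44: 47 → 1
Cross-inversions: 5 + 5 + 4 + 4 + 4 + 1 = 23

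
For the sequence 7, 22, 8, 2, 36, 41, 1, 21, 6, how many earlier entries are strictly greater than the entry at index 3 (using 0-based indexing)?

The element at index 3 is 2.
Elements before it: 7, 22, 8
Those larger than 2: 7, 22, 8

3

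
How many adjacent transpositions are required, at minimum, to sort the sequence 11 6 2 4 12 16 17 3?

11

The minimum number of adjacent swaps to sort an array equals its inversion count, since every such swap removes exactly one inversion.
Count inversions — for each element, later elements that are smaller:
11: 6, 2, 4, 3 → 4
6: 2, 4, 3 → 3
2: none → 0
4: 3 → 1
12: 3 → 1
16: 3 → 1
17: 3 → 1
3: none → 0
Total inversions: 4 + 3 + 0 + 1 + 1 + 1 + 1 + 0 = 11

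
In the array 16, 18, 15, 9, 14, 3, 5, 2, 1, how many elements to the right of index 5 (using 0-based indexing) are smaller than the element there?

The element at index 5 is 3.
Elements after it: 5, 2, 1
Those smaller than 3: 2, 1

2 such elements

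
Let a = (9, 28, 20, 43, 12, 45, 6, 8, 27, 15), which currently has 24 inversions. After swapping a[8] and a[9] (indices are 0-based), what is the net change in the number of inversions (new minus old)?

Positions 8 and 9 hold 27 and 15; after swapping, the array is [9, 28, 20, 43, 12, 45, 6, 8, 15, 27].
Sweep left to right; for each value list the smaller values that follow it:
9 → 6, 8 → 2
28 → 20, 12, 6, 8, 15, 27 → 6
20 → 12, 6, 8, 15 → 4
43 → 12, 6, 8, 15, 27 → 5
12 → 6, 8 → 2
45 → 6, 8, 15, 27 → 4
6 → none → 0
8 → none → 0
15 → none → 0
27 → none → 0
Sum: 2 + 6 + 4 + 5 + 2 + 4 + 0 + 0 + 0 + 0 = 23
Change: 23 − 24 = -1

-1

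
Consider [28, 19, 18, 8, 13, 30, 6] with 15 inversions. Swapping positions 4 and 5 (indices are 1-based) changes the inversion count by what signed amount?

+1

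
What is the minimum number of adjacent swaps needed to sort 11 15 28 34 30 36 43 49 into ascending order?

Each adjacent swap fixes exactly one inversion, so the minimum swap count equals the number of inversions.
Count inversions — for each element, later elements that are smaller:
11: none → 0
15: none → 0
28: none → 0
34: 30 → 1
30: none → 0
36: none → 0
43: none → 0
49: none → 0
Total inversions: 0 + 0 + 0 + 1 + 0 + 0 + 0 + 0 = 1

1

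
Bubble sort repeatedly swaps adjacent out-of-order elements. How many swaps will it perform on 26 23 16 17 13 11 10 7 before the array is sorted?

27

The minimum number of adjacent swaps to sort an array equals its inversion count, since every such swap removes exactly one inversion.
Count inversions — for each element, later elements that are smaller:
26: 23, 16, 17, 13, 11, 10, 7 → 7
23: 16, 17, 13, 11, 10, 7 → 6
16: 13, 11, 10, 7 → 4
17: 13, 11, 10, 7 → 4
13: 11, 10, 7 → 3
11: 10, 7 → 2
10: 7 → 1
7: none → 0
Total inversions: 7 + 6 + 4 + 4 + 3 + 2 + 1 + 0 = 27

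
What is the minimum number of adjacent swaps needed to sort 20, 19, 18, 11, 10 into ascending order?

10 swaps

Minimum adjacent swaps = number of inversions (each swap of adjacent out-of-order elements removes one inversion and no swap can remove more).
Count inversions — for each element, later elements that are smaller:
20: 19, 18, 11, 10 → 4
19: 18, 11, 10 → 3
18: 11, 10 → 2
11: 10 → 1
10: none → 0
Total inversions: 4 + 3 + 2 + 1 + 0 = 10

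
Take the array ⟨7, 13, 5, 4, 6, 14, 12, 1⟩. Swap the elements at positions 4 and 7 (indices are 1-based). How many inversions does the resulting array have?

Positions 4 and 7 hold 4 and 12; after swapping, the array is [7, 13, 5, 12, 6, 14, 4, 1].
Sweep left to right; for each value list the smaller values that follow it:
7 → 5, 6, 4, 1 → 4
13 → 5, 12, 6, 4, 1 → 5
5 → 4, 1 → 2
12 → 6, 4, 1 → 3
6 → 4, 1 → 2
14 → 4, 1 → 2
4 → 1 → 1
1 → none → 0
Sum: 4 + 5 + 2 + 3 + 2 + 2 + 1 + 0 = 19

There are 19 inversions.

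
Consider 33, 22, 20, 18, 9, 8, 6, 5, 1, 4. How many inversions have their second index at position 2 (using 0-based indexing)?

2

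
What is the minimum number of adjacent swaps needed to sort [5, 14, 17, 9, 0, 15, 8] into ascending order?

Minimum adjacent swaps = number of inversions (each swap of adjacent out-of-order elements removes one inversion and no swap can remove more).
Count inversions — for each element, later elements that are smaller:
5: 0 → 1
14: 9, 0, 8 → 3
17: 9, 0, 15, 8 → 4
9: 0, 8 → 2
0: none → 0
15: 8 → 1
8: none → 0
Total inversions: 1 + 3 + 4 + 2 + 0 + 1 + 0 = 11

There are 11 swaps.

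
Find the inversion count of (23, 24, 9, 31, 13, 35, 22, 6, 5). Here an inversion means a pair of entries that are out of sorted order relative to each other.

24

Count, for each position, how many later elements it exceeds:
23 → 9, 13, 22, 6, 5 → 5
24 → 9, 13, 22, 6, 5 → 5
9 → 6, 5 → 2
31 → 13, 22, 6, 5 → 4
13 → 6, 5 → 2
35 → 22, 6, 5 → 3
22 → 6, 5 → 2
6 → 5 → 1
5 → none → 0
Sum: 5 + 5 + 2 + 4 + 2 + 3 + 2 + 1 + 0 = 24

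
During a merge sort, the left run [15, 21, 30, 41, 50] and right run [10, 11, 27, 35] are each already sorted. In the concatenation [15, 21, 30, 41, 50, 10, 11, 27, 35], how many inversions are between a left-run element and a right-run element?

15

For each element r of the right run, count left-run elements greater than r:
r = 10: 15, 21, 30, 41, 50 → 5
r = 11: 15, 21, 30, 41, 50 → 5
r = 27: 30, 41, 50 → 3
r = 35: 41, 50 → 2
Cross-inversions: 5 + 5 + 3 + 2 = 15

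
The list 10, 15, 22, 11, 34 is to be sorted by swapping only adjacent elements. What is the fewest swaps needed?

2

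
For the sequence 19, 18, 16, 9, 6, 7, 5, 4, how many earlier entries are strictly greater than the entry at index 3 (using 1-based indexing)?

2 such elements

The element at index 3 is 16.
Elements before it: 19, 18
Those larger than 16: 19, 18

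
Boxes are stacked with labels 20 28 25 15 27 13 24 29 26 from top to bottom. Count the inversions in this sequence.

Sweep left to right; for each value list the smaller values that follow it:
20: 2
28: 6
25: 3
15: 1
27: 3
13: 0
24: 0
29: 1
26: 0
Sum: 2 + 6 + 3 + 1 + 3 + 0 + 0 + 1 + 0 = 16

16 inversions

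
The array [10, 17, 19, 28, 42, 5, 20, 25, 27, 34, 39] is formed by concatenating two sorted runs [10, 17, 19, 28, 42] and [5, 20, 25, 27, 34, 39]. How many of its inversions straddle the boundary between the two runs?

13 split inversions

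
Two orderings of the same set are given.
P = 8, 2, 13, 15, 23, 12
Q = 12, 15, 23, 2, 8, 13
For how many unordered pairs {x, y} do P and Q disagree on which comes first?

12

Assign each item its position (1..6) in the first ordering, then rewrite the second ordering as that position sequence:
positions: 8→1, 2→2, 13→3, 15→4, 23→5, 12→6
second ordering as positions: [6, 4, 5, 2, 1, 3]
Discordant pairs = inversions in this position sequence.
6: 4, 5, 2, 1, 3 → 5
4: 2, 1, 3 → 3
5: 2, 1, 3 → 3
2: 1 → 1
1: 0
3: 0
Total: 5 + 3 + 3 + 1 + 0 + 0 = 12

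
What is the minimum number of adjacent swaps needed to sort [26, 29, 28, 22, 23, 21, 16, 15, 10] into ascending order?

33 adjacent swaps

Each adjacent swap fixes exactly one inversion, so the minimum swap count equals the number of inversions.
Count inversions — for each element, later elements that are smaller:
26: 22, 23, 21, 16, 15, 10 → 6
29: 28, 22, 23, 21, 16, 15, 10 → 7
28: 22, 23, 21, 16, 15, 10 → 6
22: 21, 16, 15, 10 → 4
23: 21, 16, 15, 10 → 4
21: 16, 15, 10 → 3
16: 15, 10 → 2
15: 10 → 1
10: none → 0
Total inversions: 6 + 7 + 6 + 4 + 4 + 3 + 2 + 1 + 0 = 33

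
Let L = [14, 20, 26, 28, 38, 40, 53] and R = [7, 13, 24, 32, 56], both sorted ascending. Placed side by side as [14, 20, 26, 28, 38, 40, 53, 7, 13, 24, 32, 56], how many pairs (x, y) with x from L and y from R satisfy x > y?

22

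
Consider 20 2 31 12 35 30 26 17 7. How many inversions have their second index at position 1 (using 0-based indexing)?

1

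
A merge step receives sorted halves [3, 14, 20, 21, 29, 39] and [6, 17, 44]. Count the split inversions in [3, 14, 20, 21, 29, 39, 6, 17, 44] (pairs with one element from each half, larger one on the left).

Take each right-half value and tally the left-half values above it:
r = 6: 14, 20, 21, 29, 39 → 5
r = 17: 20, 21, 29, 39 → 4
r = 44: none → 0
Cross-inversions: 5 + 4 + 0 = 9

9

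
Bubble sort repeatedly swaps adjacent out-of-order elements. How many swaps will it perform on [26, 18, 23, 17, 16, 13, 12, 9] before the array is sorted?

There are 27 swaps.

Each adjacent swap fixes exactly one inversion, so the minimum swap count equals the number of inversions.
Count inversions — for each element, later elements that are smaller:
26: 18, 23, 17, 16, 13, 12, 9 → 7
18: 17, 16, 13, 12, 9 → 5
23: 17, 16, 13, 12, 9 → 5
17: 16, 13, 12, 9 → 4
16: 13, 12, 9 → 3
13: 12, 9 → 2
12: 9 → 1
9: none → 0
Total inversions: 7 + 5 + 5 + 4 + 3 + 2 + 1 + 0 = 27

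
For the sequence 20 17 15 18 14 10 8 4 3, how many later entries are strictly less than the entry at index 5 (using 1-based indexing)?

4

The element at index 5 is 14.
Elements after it: 10, 8, 4, 3
Those smaller than 14: 10, 8, 4, 3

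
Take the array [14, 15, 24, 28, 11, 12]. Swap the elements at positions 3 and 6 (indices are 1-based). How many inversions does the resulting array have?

7 inversions

Positions 3 and 6 hold 24 and 12; after swapping, the array is [14, 15, 12, 28, 11, 24].
Count, for each position, how many later elements it exceeds:
14 → 12, 11 → 2
15 → 12, 11 → 2
12 → 11 → 1
28 → 11, 24 → 2
11 → none → 0
24 → none → 0
Sum: 2 + 2 + 1 + 2 + 0 + 0 = 7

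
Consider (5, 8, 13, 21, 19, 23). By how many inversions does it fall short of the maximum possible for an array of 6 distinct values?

14 inversions short

Maximum inversions for 6 distinct elements is C(6, 2) = 6·5/2 = 15.
Current inversions — for each element, count later smaller elements:
5: 0
8: 0
13: 0
21: 1
19: 0
23: 0
Current total: 0 + 0 + 0 + 1 + 0 + 0 = 1
Shortfall: 15 − 1 = 14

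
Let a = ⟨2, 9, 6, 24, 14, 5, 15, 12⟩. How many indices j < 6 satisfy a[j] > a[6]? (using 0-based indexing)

The element at index 6 is 15.
Elements before it: 2, 9, 6, 24, 14, 5
Those larger than 15: 24

1 such element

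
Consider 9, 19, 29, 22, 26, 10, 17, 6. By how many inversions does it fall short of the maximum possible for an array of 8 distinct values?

11

Maximum inversions for 8 distinct elements is C(8, 2) = 8·7/2 = 28.
Current inversions — for each element, count later smaller elements:
9: 1
19: 3
29: 5
22: 3
26: 3
10: 1
17: 1
6: 0
Current total: 1 + 3 + 5 + 3 + 3 + 1 + 1 + 0 = 17
Shortfall: 28 − 17 = 11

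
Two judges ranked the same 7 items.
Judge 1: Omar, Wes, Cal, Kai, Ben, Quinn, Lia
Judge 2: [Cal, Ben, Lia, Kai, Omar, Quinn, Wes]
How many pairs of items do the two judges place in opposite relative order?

Assign each item its position (1..7) in the first ordering, then rewrite the second ordering as that position sequence:
positions: Omar→1, Wes→2, Cal→3, Kai→4, Ben→5, Quinn→6, Lia→7
second ordering as positions: [3, 5, 7, 4, 1, 6, 2]
Discordant pairs = inversions in this position sequence.
3: 1, 2 → 2
5: 4, 1, 2 → 3
7: 4, 1, 6, 2 → 4
4: 1, 2 → 2
1: 0
6: 2 → 1
2: 0
Total: 2 + 3 + 4 + 2 + 0 + 1 + 0 = 12

12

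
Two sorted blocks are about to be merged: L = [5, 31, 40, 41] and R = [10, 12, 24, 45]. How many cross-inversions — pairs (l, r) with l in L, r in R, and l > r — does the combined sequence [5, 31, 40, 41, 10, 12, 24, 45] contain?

9

For each element r of the right run, count left-run elements greater than r:
r = 10: 31, 40, 41 → 3
r = 12: 31, 40, 41 → 3
r = 24: 31, 40, 41 → 3
r = 45: none → 0
Cross-inversions: 3 + 3 + 3 + 0 = 9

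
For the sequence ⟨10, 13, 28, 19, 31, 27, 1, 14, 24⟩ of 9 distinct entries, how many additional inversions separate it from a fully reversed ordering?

20

Maximum inversions for 9 distinct elements is C(9, 2) = 9·8/2 = 36.
Current inversions — for each element, count later smaller elements:
10: 1
13: 1
28: 5
19: 2
31: 4
27: 3
1: 0
14: 0
24: 0
Current total: 1 + 1 + 5 + 2 + 4 + 3 + 0 + 0 + 0 = 16
Shortfall: 36 − 16 = 20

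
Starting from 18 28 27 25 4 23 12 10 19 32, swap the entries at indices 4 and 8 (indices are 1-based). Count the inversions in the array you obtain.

Inversions: 20

Positions 4 and 8 hold 25 and 10; after swapping, the array is [18, 28, 27, 10, 4, 23, 12, 25, 19, 32].
Sweep left to right; for each value list the smaller values that follow it:
18: 3
28: 7
27: 6
10: 1
4: 0
23: 2
12: 0
25: 1
19: 0
32: 0
Sum: 3 + 7 + 6 + 1 + 0 + 2 + 0 + 1 + 0 + 0 = 20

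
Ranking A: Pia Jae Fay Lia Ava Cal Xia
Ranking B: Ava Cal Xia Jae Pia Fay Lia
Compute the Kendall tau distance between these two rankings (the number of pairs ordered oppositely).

13

Assign each item its position (1..7) in the first ordering, then rewrite the second ordering as that position sequence:
positions: Pia→1, Jae→2, Fay→3, Lia→4, Ava→5, Cal→6, Xia→7
second ordering as positions: [5, 6, 7, 2, 1, 3, 4]
Discordant pairs = inversions in this position sequence.
5: 2, 1, 3, 4 → 4
6: 2, 1, 3, 4 → 4
7: 2, 1, 3, 4 → 4
2: 1 → 1
1: 0
3: 0
4: 0
Total: 4 + 4 + 4 + 1 + 0 + 0 + 0 = 13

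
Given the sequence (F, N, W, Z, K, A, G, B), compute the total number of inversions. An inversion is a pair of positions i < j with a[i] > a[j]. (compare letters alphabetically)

Out-of-order pairs: 18

For each element, count later entries that are smaller:
F → A, B → 2
N → K, A, G, B → 4
W → K, A, G, B → 4
Z → K, A, G, B → 4
K → A, G, B → 3
A → none → 0
G → B → 1
B → none → 0
Sum: 2 + 4 + 4 + 4 + 3 + 0 + 1 + 0 = 18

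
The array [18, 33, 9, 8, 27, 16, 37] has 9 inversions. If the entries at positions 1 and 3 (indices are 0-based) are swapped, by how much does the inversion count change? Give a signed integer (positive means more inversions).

-3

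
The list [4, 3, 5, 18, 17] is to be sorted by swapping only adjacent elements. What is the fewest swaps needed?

There are 2 adjacent swaps.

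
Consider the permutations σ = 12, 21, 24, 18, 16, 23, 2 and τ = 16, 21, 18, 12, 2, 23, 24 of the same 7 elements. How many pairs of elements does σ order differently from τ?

10

Assign each item its position (1..7) in the first ordering, then rewrite the second ordering as that position sequence:
positions: 12→1, 21→2, 24→3, 18→4, 16→5, 23→6, 2→7
second ordering as positions: [5, 2, 4, 1, 7, 6, 3]
Discordant pairs = inversions in this position sequence.
5: 2, 4, 1, 3 → 4
2: 1 → 1
4: 1, 3 → 2
1: 0
7: 6, 3 → 2
6: 3 → 1
3: 0
Total: 4 + 1 + 2 + 0 + 2 + 1 + 0 = 10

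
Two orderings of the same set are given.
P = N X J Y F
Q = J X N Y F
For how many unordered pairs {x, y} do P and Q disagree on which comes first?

There are 3 disagreeing pairs.

Assign each item its position (1..5) in the first ordering, then rewrite the second ordering as that position sequence:
positions: N→1, X→2, J→3, Y→4, F→5
second ordering as positions: [3, 2, 1, 4, 5]
Discordant pairs = inversions in this position sequence.
3: 2, 1 → 2
2: 1 → 1
1: 0
4: 0
5: 0
Total: 2 + 1 + 0 + 0 + 0 = 3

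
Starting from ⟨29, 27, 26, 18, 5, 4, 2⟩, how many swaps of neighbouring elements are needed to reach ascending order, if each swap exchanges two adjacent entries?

Each adjacent swap fixes exactly one inversion, so the minimum swap count equals the number of inversions.
Count inversions — for each element, later elements that are smaller:
29: 27, 26, 18, 5, 4, 2 → 6
27: 26, 18, 5, 4, 2 → 5
26: 18, 5, 4, 2 → 4
18: 5, 4, 2 → 3
5: 4, 2 → 2
4: 2 → 1
2: none → 0
Total inversions: 6 + 5 + 4 + 3 + 2 + 1 + 0 = 21

21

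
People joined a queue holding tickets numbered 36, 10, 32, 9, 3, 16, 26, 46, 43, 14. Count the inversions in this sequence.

20 inversions

Count, for each position, how many later elements it exceeds:
36 → 10, 32, 9, 3, 16, 26, 14 → 7
10 → 9, 3 → 2
32 → 9, 3, 16, 26, 14 → 5
9 → 3 → 1
3 → none → 0
16 → 14 → 1
26 → 14 → 1
46 → 43, 14 → 2
43 → 14 → 1
14 → none → 0
Sum: 7 + 2 + 5 + 1 + 0 + 1 + 1 + 2 + 1 + 0 = 20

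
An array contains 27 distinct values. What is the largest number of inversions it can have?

A reversed (strictly descending) arrangement makes every pair an inversion, giving C(27, 2) inversions.
C(27, 2) = 27·26/2 = 351

351 inversions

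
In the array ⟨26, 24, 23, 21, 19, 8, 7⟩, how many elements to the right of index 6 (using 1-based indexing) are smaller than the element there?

The element at index 6 is 8.
Elements after it: 7
Those smaller than 8: 7

1 such element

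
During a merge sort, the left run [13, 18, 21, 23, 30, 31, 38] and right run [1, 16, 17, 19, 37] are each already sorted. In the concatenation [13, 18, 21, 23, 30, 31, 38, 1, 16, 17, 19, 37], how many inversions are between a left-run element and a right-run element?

Count, for every r in R, how many entries of L exceed r:
r = 1: 13, 18, 21, 23, 30, 31, 38 → 7
r = 16: 18, 21, 23, 30, 31, 38 → 6
r = 17: 18, 21, 23, 30, 31, 38 → 6
r = 19: 21, 23, 30, 31, 38 → 5
r = 37: 38 → 1
Cross-inversions: 7 + 6 + 6 + 5 + 1 = 25

25 split inversions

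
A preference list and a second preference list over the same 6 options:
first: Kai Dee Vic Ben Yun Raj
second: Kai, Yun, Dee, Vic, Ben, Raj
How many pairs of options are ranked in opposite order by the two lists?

Assign each item its position (1..6) in the first ordering, then rewrite the second ordering as that position sequence:
positions: Kai→1, Dee→2, Vic→3, Ben→4, Yun→5, Raj→6
second ordering as positions: [1, 5, 2, 3, 4, 6]
Discordant pairs = inversions in this position sequence.
1: 0
5: 2, 3, 4 → 3
2: 0
3: 0
4: 0
6: 0
Total: 0 + 3 + 0 + 0 + 0 + 0 = 3

3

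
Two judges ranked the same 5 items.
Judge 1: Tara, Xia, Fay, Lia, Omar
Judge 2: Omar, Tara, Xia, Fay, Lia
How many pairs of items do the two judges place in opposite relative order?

4 discordant pairs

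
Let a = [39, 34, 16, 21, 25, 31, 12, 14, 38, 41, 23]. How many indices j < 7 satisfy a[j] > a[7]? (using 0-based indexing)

6

The element at index 7 is 14.
Elements before it: 39, 34, 16, 21, 25, 31, 12
Those larger than 14: 39, 34, 16, 21, 25, 31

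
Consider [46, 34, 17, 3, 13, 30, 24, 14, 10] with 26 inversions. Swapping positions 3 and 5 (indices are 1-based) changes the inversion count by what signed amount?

Positions 3 and 5 hold 17 and 13; after swapping, the array is [46, 34, 13, 3, 17, 30, 24, 14, 10].
Sweep left to right; for each value list the smaller values that follow it:
46 → 34, 13, 3, 17, 30, 24, 14, 10 → 8
34 → 13, 3, 17, 30, 24, 14, 10 → 7
13 → 3, 10 → 2
3 → none → 0
17 → 14, 10 → 2
30 → 24, 14, 10 → 3
24 → 14, 10 → 2
14 → 10 → 1
10 → none → 0
Sum: 8 + 7 + 2 + 0 + 2 + 3 + 2 + 1 + 0 = 25
Change: 25 − 26 = -1

-1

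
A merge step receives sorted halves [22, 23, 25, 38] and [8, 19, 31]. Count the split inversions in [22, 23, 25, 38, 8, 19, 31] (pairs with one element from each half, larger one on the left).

9

Count, for every r in R, how many entries of L exceed r:
r = 8: 22, 23, 25, 38 → 4
r = 19: 22, 23, 25, 38 → 4
r = 31: 38 → 1
Cross-inversions: 4 + 4 + 1 = 9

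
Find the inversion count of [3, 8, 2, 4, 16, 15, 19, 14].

7 inversions

Sweep left to right; for each value list the smaller values that follow it:
3: 1
8: 2
2: 0
4: 0
16: 2
15: 1
19: 1
14: 0
Sum: 1 + 2 + 0 + 0 + 2 + 1 + 1 + 0 = 7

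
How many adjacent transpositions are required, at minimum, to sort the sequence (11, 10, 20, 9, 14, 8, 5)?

The minimum number of adjacent swaps to sort an array equals its inversion count, since every such swap removes exactly one inversion.
Count inversions — for each element, later elements that are smaller:
11: 10, 9, 8, 5 → 4
10: 9, 8, 5 → 3
20: 9, 14, 8, 5 → 4
9: 8, 5 → 2
14: 8, 5 → 2
8: 5 → 1
5: none → 0
Total inversions: 4 + 3 + 4 + 2 + 2 + 1 + 0 = 16

16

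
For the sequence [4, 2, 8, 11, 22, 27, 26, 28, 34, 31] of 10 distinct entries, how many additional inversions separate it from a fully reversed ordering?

Maximum inversions for 10 distinct elements is C(10, 2) = 10·9/2 = 45.
Current inversions — for each element, count later smaller elements:
4: 1
2: 0
8: 0
11: 0
22: 0
27: 1
26: 0
28: 0
34: 1
31: 0
Current total: 1 + 0 + 0 + 0 + 0 + 1 + 0 + 0 + 1 + 0 = 3
Shortfall: 45 − 3 = 42

42 inversions short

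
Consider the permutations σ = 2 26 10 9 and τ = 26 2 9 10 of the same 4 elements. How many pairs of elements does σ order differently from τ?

2

Assign each item its position (1..4) in the first ordering, then rewrite the second ordering as that position sequence:
positions: 2→1, 26→2, 10→3, 9→4
second ordering as positions: [2, 1, 4, 3]
Discordant pairs = inversions in this position sequence.
2: 1 → 1
1: 0
4: 3 → 1
3: 0
Total: 1 + 0 + 1 + 0 = 2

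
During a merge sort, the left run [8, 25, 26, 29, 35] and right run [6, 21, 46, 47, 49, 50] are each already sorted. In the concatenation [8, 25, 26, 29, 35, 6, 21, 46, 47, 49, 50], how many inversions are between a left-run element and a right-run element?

9

Count, for every r in R, how many entries of L exceed r:
r = 6: 8, 25, 26, 29, 35 → 5
r = 21: 25, 26, 29, 35 → 4
r = 46: none → 0
r = 47: none → 0
r = 49: none → 0
r = 50: none → 0
Cross-inversions: 5 + 4 + 0 + 0 + 0 + 0 = 9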